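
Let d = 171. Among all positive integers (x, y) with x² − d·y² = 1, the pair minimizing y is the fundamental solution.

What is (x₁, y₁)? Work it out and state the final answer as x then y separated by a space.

√171 → a₀=13, period (13,26); ℓ=2 even so k=1
step 0: (13, 1)  from 13·(1,0) + (0,1)
step 1: (170, 13)  from 13·(13,1) + (1,0)
→ (170, 13).  Check: 170²=28900, 171·13²=28899, difference 1.

170 13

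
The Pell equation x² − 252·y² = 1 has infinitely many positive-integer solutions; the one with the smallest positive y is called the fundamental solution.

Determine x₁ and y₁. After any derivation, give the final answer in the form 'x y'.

127 8

d=252: √d = [15; 1,6,1,30] (ℓ=4, even), read p_3/q_3
k=0  a_k=15  p_k/q_k = 15/1
k=1  a_k=1  p_k/q_k = 16/1
k=2  a_k=6  p_k/q_k = 111/7
k=3  a_k=1  p_k/q_k = 127/8
→ (127, 8).  Check: 127²=16129, 252·8²=16128, difference 1.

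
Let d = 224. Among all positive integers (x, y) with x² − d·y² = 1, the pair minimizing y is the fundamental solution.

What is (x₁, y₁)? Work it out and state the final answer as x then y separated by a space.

√224 = [14; 1,28, …], period ℓ=2 (even) → k=1
a_0=14:  p_0=14·1+0=14,  q_0=14·0+1=1
a_1=1:  p_1=1·14+1=15,  q_1=1·1+0=1
→ (15, 1).  Check: 15²=225, 224·1²=224, difference 1.

15 1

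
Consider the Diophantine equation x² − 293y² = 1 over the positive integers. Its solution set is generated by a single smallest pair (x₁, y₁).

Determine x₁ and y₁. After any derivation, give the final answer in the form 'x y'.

12320649 719780

√293 → a₀=17, period (8,1,1,8,34); ℓ=5 odd so k=9
k=0  a_k=17  p_k/q_k = 17/1
…
k=2  a_k=1  p_k/q_k = 154/9
…
k=4  a_k=8  p_k/q_k = 2482/145
k=5  a_k=34  p_k/q_k = 84679/4947
k=6  a_k=8  p_k/q_k = 679914/39721
k=7  a_k=1  p_k/q_k = 764593/44668
k=8  a_k=1  p_k/q_k = 1444507/84389
k=9  a_k=8  p_k/q_k = 12320649/719780
→ (12320649, 719780).  Check: 12320649²=151798391781201, 293·719780²=151798391781200, difference 1.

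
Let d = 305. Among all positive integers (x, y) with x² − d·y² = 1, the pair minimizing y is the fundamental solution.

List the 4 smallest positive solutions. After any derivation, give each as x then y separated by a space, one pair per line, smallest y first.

489 28
478241 27384
467719209 26781524
457428908161 26192303088

√305 = [17; 2,6,2,34, …], period ℓ=4 (even) → k=3
i=0: a=17 ⇒ p=17, q=1
…
i=2: a=6 ⇒ p=227, q=13
i=3: a=2 ⇒ p=489, q=28
→ (489, 28).  Check: 489²=239121, 305·28²=239120, difference 1.
(489+28√305)^2 = 478241 + 27384√305
(489+28√305)^3 = 467719209 + 26781524√305
(489+28√305)^4 = 457428908161 + 26192303088√305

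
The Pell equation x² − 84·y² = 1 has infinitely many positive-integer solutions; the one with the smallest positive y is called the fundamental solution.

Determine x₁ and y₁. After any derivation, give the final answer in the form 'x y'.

55 6

√84 → a₀=9, period (6,18); ℓ=2 even so k=1
i=0: a=9 ⇒ p=9, q=1
i=1: a=6 ⇒ p=55, q=6
→ (55, 6).  Check: 55²=3025, 84·6²=3024, difference 1.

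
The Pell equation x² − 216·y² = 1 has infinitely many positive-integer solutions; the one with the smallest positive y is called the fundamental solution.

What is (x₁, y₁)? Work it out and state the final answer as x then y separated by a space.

485 33

d=216: √d = [14; 1,2,3,2,1,28] (ℓ=6, even), read p_5/q_5
k=0  a_k=14  p_k/q_k = 14/1
…
k=4  a_k=2  p_k/q_k = 338/23
k=5  a_k=1  p_k/q_k = 485/33
→ (485, 33).  Check: 485²=235225, 216·33²=235224, difference 1.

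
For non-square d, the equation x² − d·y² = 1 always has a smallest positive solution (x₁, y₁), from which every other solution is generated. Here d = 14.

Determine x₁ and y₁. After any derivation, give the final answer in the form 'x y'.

d=14: √d = [3; 1,2,1,6] (ℓ=4, even), read p_3/q_3
i=0: a=3 ⇒ p=3, q=1
…
i=2: a=2 ⇒ p=11, q=3
i=3: a=1 ⇒ p=15, q=4
(x₁, y₁) = (15, 4);  15² − 14·4² = 1 ✓

15 4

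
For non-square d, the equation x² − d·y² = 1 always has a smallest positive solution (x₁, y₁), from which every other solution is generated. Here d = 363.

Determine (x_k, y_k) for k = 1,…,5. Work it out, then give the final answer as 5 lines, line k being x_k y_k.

362 19
262087 13756
189750626 9959325
137379191137 7210537544
99462344632562 5220419222531

√363 = [19; 19,38, …], period ℓ=2 (even) → k=1
k=0  a_k=19  p_k/q_k = 19/1
k=1  a_k=19  p_k/q_k = 362/19
→ (362, 19).  Check: 362²=131044, 363·19²=131043, difference 1.
n=2: (362,19)∘(362,19) = (362·362+363·19·19, 362·19+19·362) = (262087,13756)
n=3: (262087,13756)∘(362,19) = (362·262087+363·19·13756, 362·13756+19·262087) = (189750626,9959325)
n=4: (189750626,9959325)∘(362,19) = (362·189750626+363·19·9959325, 362·9959325+19·189750626) = (137379191137,7210537544)
n=5: (137379191137,7210537544)∘(362,19) = (362·137379191137+363·19·7210537544, 362·7210537544+19·137379191137) = (99462344632562,5220419222531)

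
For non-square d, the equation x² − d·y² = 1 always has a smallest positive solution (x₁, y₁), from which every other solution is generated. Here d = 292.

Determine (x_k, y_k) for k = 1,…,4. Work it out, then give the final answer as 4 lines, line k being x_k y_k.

2281249 133500
10408194000001 609093483000
47487364308614281249 2778987798000400500
216661004683313632776000001 12679126270400622186966000

√292 → a₀=17, period (11,2,1,3,8,3,1,2,11,34); ℓ=10 even so k=9
k=0  a_k=17  p_k/q_k = 17/1
…
k=2  a_k=2  p_k/q_k = 393/23
…
k=7  a_k=1  p_k/q_k = 72812/4261
k=8  a_k=2  p_k/q_k = 200767/11749
k=9  a_k=11  p_k/q_k = 2281249/133500
→ (2281249, 133500).  Check: 2281249²=5204097000001, 292·133500²=5204097000000, difference 1.
k=2:  x_2 = 2281249·2281249+292·133500·133500 = 10408194000001,  y_2 = 2281249·133500+133500·2281249 = 609093483000
k=3:  x_3 = 2281249·10408194000001+292·133500·609093483000 = 47487364308614281249,  y_3 = 2281249·609093483000+133500·10408194000001 = 2778987798000400500
k=4:  x_4 = 2281249·47487364308614281249+292·133500·2778987798000400500 = 216661004683313632776000001,  y_4 = 2281249·2778987798000400500+133500·47487364308614281249 = 12679126270400622186966000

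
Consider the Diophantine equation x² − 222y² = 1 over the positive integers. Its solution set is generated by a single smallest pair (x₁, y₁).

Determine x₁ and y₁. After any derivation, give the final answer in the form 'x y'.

√222 → a₀=14, period (1,8,1,28); ℓ=4 even so k=3
i=0: a=14 ⇒ p=14, q=1
…
i=2: a=8 ⇒ p=134, q=9
i=3: a=1 ⇒ p=149, q=10
→ (149, 10).  Check: 149²=22201, 222·10²=22200, difference 1.

149 10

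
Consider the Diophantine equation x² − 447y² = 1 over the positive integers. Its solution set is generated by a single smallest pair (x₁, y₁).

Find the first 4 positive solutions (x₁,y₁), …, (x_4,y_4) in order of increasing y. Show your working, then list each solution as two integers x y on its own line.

√447 = [21; 7,42, …], period ℓ=2 (even) → k=1
i=0: a=21 ⇒ p=21, q=1
i=1: a=7 ⇒ p=148, q=7
(x₁, y₁) = (148, 7);  148² − 447·7² = 1 ✓
n=2: (148,7)∘(148,7) = (148·148+447·7·7, 148·7+7·148) = (43807,2072)
n=3: (43807,2072)∘(148,7) = (148·43807+447·7·2072, 148·2072+7·43807) = (12966724,613305)
n=4: (12966724,613305)∘(148,7) = (148·12966724+447·7·613305, 148·613305+7·12966724) = (3838106497,181536208)

148 7
43807 2072
12966724 613305
3838106497 181536208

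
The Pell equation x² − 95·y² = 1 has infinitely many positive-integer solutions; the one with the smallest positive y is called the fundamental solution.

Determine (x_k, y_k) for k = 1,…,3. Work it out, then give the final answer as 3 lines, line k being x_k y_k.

39 4
3041 312
237159 24332

d=95: √d = [9; 1,2,1,18] (ℓ=4, even), read p_3/q_3
step 0: (9, 1)  from 9·(1,0) + (0,1)
step 1: (10, 1)  from 1·(9,1) + (1,0)
step 2: (29, 3)  from 2·(10,1) + (9,1)
step 3: (39, 4)  from 1·(29,3) + (10,1)
(x₁, y₁) = (39, 4);  39² − 95·4² = 1 ✓
n=2: (39,4)∘(39,4) = (39·39+95·4·4, 39·4+4·39) = (3041,312)
n=3: (3041,312)∘(39,4) = (39·3041+95·4·312, 39·312+4·3041) = (237159,24332)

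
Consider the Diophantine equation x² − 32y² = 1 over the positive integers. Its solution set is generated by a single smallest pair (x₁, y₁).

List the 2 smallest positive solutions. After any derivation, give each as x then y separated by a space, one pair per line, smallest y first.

17 3
577 102

√32 → a₀=5, period (1,1,1,10); ℓ=4 even so k=3
i=0: a=5 ⇒ p=5, q=1
…
i=2: a=1 ⇒ p=11, q=2
i=3: a=1 ⇒ p=17, q=3
(x₁, y₁) = (17, 3);  17² − 32·3² = 1 ✓
(17+3√32)^2 = 577 + 102√32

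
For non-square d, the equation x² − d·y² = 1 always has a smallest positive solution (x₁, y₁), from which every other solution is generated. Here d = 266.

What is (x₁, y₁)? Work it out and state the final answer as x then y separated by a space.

[16; 3,4,3,32] for √266; ℓ=4 ⇒ convergent index 3
step 0: (16, 1)  from 16·(1,0) + (0,1)
step 1: (49, 3)  from 3·(16,1) + (1,0)
step 2: (212, 13)  from 4·(49,3) + (16,1)
step 3: (685, 42)  from 3·(212,13) + (49,3)
fundamental: x₁=685, y₁=42  (since 469225 − 266·1764 = 1)

685 42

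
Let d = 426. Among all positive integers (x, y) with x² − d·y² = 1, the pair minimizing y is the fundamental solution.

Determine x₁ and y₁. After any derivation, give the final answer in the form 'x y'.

d=426: √d = [20; 1,1,1,3,2,6,2,3,1,1,1,40] (ℓ=12, even), read p_11/q_11
k=0  a_k=20  p_k/q_k = 20/1
k=1  a_k=1  p_k/q_k = 21/1
…
k=3  a_k=1  p_k/q_k = 62/3
k=4  a_k=3  p_k/q_k = 227/11
…
k=7  a_k=2  p_k/q_k = 7162/347
k=8  a_k=3  p_k/q_k = 24809/1202
k=9  a_k=1  p_k/q_k = 31971/1549
k=10  a_k=1  p_k/q_k = 56780/2751
k=11  a_k=1  p_k/q_k = 88751/4300
fundamental: x₁=88751, y₁=4300  (since 7876740001 − 426·18490000 = 1)

88751 4300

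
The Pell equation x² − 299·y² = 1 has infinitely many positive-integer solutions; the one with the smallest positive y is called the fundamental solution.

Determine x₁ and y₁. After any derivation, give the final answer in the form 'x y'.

415 24

√299 = [17; 3,2,3,34, …], period ℓ=4 (even) → k=3
step 0: (17, 1)  from 17·(1,0) + (0,1)
…
step 2: (121, 7)  from 2·(52,3) + (17,1)
step 3: (415, 24)  from 3·(121,7) + (52,3)
(x₁, y₁) = (415, 24);  415² − 299·24² = 1 ✓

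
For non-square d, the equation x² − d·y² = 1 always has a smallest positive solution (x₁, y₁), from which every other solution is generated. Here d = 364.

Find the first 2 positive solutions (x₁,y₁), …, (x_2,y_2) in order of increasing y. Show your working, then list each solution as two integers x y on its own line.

√364 = [19; 12,1,2,3,1,8,1,3,2,1,12,38, …], period ℓ=12 (even) → k=11
i=0: a=19 ⇒ p=19, q=1
i=1: a=12 ⇒ p=229, q=12
i=2: a=1 ⇒ p=248, q=13
…
i=6: a=8 ⇒ p=27607, q=1447
…
i=8: a=3 ⇒ p=119872, q=6283
…
i=10: a=1 ⇒ p=390371, q=20461
i=11: a=12 ⇒ p=4954951, q=259710
(x₁, y₁) = (4954951, 259710);  4954951² − 364·259710² = 1 ✓
(x_2, y_2) = (4954951·4954951 + 364·259710·259710, 4954951·259710 + 259710·4954951) = (49103078824801, 2573700648420)

4954951 259710
49103078824801 2573700648420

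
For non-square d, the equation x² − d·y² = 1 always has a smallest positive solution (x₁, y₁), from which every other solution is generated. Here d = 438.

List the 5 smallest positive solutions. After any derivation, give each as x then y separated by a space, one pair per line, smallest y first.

√438 = [20; 1,12,1,40, …], period ℓ=4 (even) → k=3
i=0: a=20 ⇒ p=20, q=1
i=1: a=1 ⇒ p=21, q=1
i=2: a=12 ⇒ p=272, q=13
i=3: a=1 ⇒ p=293, q=14
→ (293, 14).  Check: 293²=85849, 438·14²=85848, difference 1.
(x_2, y_2) = (293·293 + 438·14·14, 293·14 + 14·293) = (171697, 8204)
(x_3, y_3) = (293·171697 + 438·14·8204, 293·8204 + 14·171697) = (100614149, 4807530)
(x_4, y_4) = (293·100614149 + 438·14·4807530, 293·4807530 + 14·100614149) = (58959719617, 2817204376)
(x_5, y_5) = (293·58959719617 + 438·14·2817204376, 293·2817204376 + 14·58959719617) = (34550295081413, 1650876956806)

293 14
171697 8204
100614149 4807530
58959719617 2817204376
34550295081413 1650876956806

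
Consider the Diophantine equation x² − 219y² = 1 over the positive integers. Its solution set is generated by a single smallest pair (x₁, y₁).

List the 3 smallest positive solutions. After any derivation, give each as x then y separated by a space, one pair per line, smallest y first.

74 5
10951 740
1620674 109515

√219 = [14; 1,3,1,28, …], period ℓ=4 (even) → k=3
i=0: a=14 ⇒ p=14, q=1
…
i=2: a=3 ⇒ p=59, q=4
i=3: a=1 ⇒ p=74, q=5
(x₁, y₁) = (74, 5);  74² − 219·5² = 1 ✓
(x_2, y_2) = (74·74 + 219·5·5, 74·5 + 5·74) = (10951, 740)
(x_3, y_3) = (74·10951 + 219·5·740, 74·740 + 5·10951) = (1620674, 109515)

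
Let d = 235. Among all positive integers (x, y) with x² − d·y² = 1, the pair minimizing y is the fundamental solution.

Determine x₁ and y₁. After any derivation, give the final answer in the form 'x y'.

√235 = [15; 3,30, …], period ℓ=2 (even) → k=1
step 0: (15, 1)  from 15·(1,0) + (0,1)
step 1: (46, 3)  from 3·(15,1) + (1,0)
(x₁, y₁) = (46, 3);  46² − 235·3² = 1 ✓

46 3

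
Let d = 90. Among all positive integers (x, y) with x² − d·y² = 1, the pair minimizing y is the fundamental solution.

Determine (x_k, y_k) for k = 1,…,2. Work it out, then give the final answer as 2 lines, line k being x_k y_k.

d=90: √d = [9; 2,18] (ℓ=2, even), read p_1/q_1
k=0  a_k=9  p_k/q_k = 9/1
k=1  a_k=2  p_k/q_k = 19/2
→ (19, 2).  Check: 19²=361, 90·2²=360, difference 1.
n=2: (19,2)∘(19,2) = (19·19+90·2·2, 19·2+2·19) = (721,76)

19 2
721 76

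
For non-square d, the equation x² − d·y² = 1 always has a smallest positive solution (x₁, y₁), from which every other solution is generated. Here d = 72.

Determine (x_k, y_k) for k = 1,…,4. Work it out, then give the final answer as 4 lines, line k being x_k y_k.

17 2
577 68
19601 2310
665857 78472

[8; 2,16] for √72; ℓ=2 ⇒ convergent index 1
a_0=8:  p_0=8·1+0=8,  q_0=8·0+1=1
a_1=2:  p_1=2·8+1=17,  q_1=2·1+0=2
→ (17, 2).  Check: 17²=289, 72·2²=288, difference 1.
k=2:  x_2 = 17·17+72·2·2 = 577,  y_2 = 17·2+2·17 = 68
k=3:  x_3 = 17·577+72·2·68 = 19601,  y_3 = 17·68+2·577 = 2310
k=4:  x_4 = 17·19601+72·2·2310 = 665857,  y_4 = 17·2310+2·19601 = 78472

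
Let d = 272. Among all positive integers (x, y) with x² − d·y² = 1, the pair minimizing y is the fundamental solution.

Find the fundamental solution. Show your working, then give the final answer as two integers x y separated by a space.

33 2

d=272: √d = [16; 2,32] (ℓ=2, even), read p_1/q_1
k=0  a_k=16  p_k/q_k = 16/1
k=1  a_k=2  p_k/q_k = 33/2
fundamental: x₁=33, y₁=2  (since 1089 − 272·4 = 1)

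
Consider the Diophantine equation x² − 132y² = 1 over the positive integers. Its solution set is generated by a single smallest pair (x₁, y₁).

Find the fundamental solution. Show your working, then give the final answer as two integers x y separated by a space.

23 2

d=132: √d = [11; 2,22] (ℓ=2, even), read p_1/q_1
a_0=11:  p_0=11·1+0=11,  q_0=11·0+1=1
a_1=2:  p_1=2·11+1=23,  q_1=2·1+0=2
→ (23, 2).  Check: 23²=529, 132·2²=528, difference 1.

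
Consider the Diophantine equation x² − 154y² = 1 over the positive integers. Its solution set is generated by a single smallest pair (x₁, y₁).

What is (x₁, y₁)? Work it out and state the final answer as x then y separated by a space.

21295 1716

d=154: √d = [12; 2,2,3,1,2,1,3,2,2,24] (ℓ=10, even), read p_9/q_9
step 0: (12, 1)  from 12·(1,0) + (0,1)
…
step 3: (211, 17)  from 3·(62,5) + (25,2)
…
step 6: (1030, 83)  from 1·(757,61) + (273,22)
step 7: (3847, 310)  from 3·(1030,83) + (757,61)
step 8: (8724, 703)  from 2·(3847,310) + (1030,83)
step 9: (21295, 1716)  from 2·(8724,703) + (3847,310)
fundamental: x₁=21295, y₁=1716  (since 453477025 − 154·2944656 = 1)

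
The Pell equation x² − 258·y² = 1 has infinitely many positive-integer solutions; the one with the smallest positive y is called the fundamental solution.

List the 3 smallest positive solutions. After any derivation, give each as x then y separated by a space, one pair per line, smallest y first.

257 16
132097 8224
67897601 4227120

√258 → a₀=16, period (16,32); ℓ=2 even so k=1
a_0=16:  p_0=16·1+0=16,  q_0=16·0+1=1
a_1=16:  p_1=16·16+1=257,  q_1=16·1+0=16
→ (257, 16).  Check: 257²=66049, 258·16²=66048, difference 1.
(257+16√258)^2 = 132097 + 8224√258
(257+16√258)^3 = 67897601 + 4227120√258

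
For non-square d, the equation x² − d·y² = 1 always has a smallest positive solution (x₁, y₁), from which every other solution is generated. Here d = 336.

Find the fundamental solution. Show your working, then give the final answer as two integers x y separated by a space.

d=336: √d = [18; 3,36] (ℓ=2, even), read p_1/q_1
a_0=18:  p_0=18·1+0=18,  q_0=18·0+1=1
a_1=3:  p_1=3·18+1=55,  q_1=3·1+0=3
fundamental: x₁=55, y₁=3  (since 3025 − 336·9 = 1)

55 3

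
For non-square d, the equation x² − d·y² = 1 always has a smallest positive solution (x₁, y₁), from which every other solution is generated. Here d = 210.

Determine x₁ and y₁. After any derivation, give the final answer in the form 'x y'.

29 2

d=210: √d = [14; 2,28] (ℓ=2, even), read p_1/q_1
i=0: a=14 ⇒ p=14, q=1
i=1: a=2 ⇒ p=29, q=2
(x₁, y₁) = (29, 2);  29² − 210·2² = 1 ✓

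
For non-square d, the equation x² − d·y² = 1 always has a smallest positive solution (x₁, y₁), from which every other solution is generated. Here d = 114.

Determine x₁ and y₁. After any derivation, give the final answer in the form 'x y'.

d=114: √d = [10; 1,2,10,2,1,20] (ℓ=6, even), read p_5/q_5
a_0=10:  p_0=10·1+0=10,  q_0=10·0+1=1
a_1=1:  p_1=1·10+1=11,  q_1=1·1+0=1
a_2=2:  p_2=2·11+10=32,  q_2=2·1+1=3
…
a_4=2:  p_4=2·331+32=694,  q_4=2·31+3=65
a_5=1:  p_5=1·694+331=1025,  q_5=1·65+31=96
(x₁, y₁) = (1025, 96);  1025² − 114·96² = 1 ✓

1025 96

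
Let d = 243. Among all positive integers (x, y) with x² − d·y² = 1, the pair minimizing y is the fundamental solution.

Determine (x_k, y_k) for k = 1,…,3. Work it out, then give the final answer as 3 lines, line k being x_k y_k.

70226 4505
9863382151 632736260
1385331749802026 88869073185015

d=243: √d = [15; 1,1,2,3,15,3,2,1,1,30] (ℓ=10, even), read p_9/q_9
step 0: (15, 1)  from 15·(1,0) + (0,1)
…
step 3: (78, 5)  from 2·(31,2) + (16,1)
step 4: (265, 17)  from 3·(78,5) + (31,2)
step 5: (4053, 260)  from 15·(265,17) + (78,5)
step 6: (12424, 797)  from 3·(4053,260) + (265,17)
…
step 8: (41325, 2651)  from 1·(28901,1854) + (12424,797)
step 9: (70226, 4505)  from 1·(41325,2651) + (28901,1854)
fundamental: x₁=70226, y₁=4505  (since 4931691076 − 243·20295025 = 1)
n=2: (70226,4505)∘(70226,4505) = (70226·70226+243·4505·4505, 70226·4505+4505·70226) = (9863382151,632736260)
n=3: (9863382151,632736260)∘(70226,4505) = (70226·9863382151+243·4505·632736260, 70226·632736260+4505·9863382151) = (1385331749802026,88869073185015)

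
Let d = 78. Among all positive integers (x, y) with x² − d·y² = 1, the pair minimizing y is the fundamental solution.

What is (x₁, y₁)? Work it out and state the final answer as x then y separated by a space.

√78 → a₀=8, period (1,4,1,16); ℓ=4 even so k=3
a_0=8:  p_0=8·1+0=8,  q_0=8·0+1=1
…
a_2=4:  p_2=4·9+8=44,  q_2=4·1+1=5
a_3=1:  p_3=1·44+9=53,  q_3=1·5+1=6
(x₁, y₁) = (53, 6);  53² − 78·6² = 1 ✓

53 6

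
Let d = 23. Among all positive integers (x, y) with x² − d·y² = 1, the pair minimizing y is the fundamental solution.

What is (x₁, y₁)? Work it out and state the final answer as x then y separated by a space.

24 5

√23 → a₀=4, period (1,3,1,8); ℓ=4 even so k=3
step 0: (4, 1)  from 4·(1,0) + (0,1)
…
step 2: (19, 4)  from 3·(5,1) + (4,1)
step 3: (24, 5)  from 1·(19,4) + (5,1)
→ (24, 5).  Check: 24²=576, 23·5²=575, difference 1.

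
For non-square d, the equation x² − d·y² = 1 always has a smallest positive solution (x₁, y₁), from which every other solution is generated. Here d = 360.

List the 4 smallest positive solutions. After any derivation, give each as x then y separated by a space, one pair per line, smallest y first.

√360 = [18; 1,36, …], period ℓ=2 (even) → k=1
a_0=18:  p_0=18·1+0=18,  q_0=18·0+1=1
a_1=1:  p_1=1·18+1=19,  q_1=1·1+0=1
→ (19, 1).  Check: 19²=361, 360·1²=360, difference 1.
(x_2, y_2) = (19·19 + 360·1·1, 19·1 + 1·19) = (721, 38)
(x_3, y_3) = (19·721 + 360·1·38, 19·38 + 1·721) = (27379, 1443)
(x_4, y_4) = (19·27379 + 360·1·1443, 19·1443 + 1·27379) = (1039681, 54796)

19 1
721 38
27379 1443
1039681 54796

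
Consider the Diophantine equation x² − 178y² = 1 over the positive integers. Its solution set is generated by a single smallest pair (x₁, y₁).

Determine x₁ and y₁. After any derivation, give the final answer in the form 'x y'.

1601 120

[13; 2,1,12,1,2,26] for √178; ℓ=6 ⇒ convergent index 5
i=0: a=13 ⇒ p=13, q=1
…
i=2: a=1 ⇒ p=40, q=3
i=3: a=12 ⇒ p=507, q=38
i=4: a=1 ⇒ p=547, q=41
i=5: a=2 ⇒ p=1601, q=120
(x₁, y₁) = (1601, 120);  1601² − 178·120² = 1 ✓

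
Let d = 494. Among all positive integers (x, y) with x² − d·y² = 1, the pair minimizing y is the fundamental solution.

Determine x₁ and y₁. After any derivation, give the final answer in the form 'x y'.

√494 = [22; 4,2,2,1,2,1,2,2,4,44, …], period ℓ=10 (even) → k=9
step 0: (22, 1)  from 22·(1,0) + (0,1)
step 1: (89, 4)  from 4·(22,1) + (1,0)
…
step 4: (689, 31)  from 1·(489,22) + (200,9)
step 5: (1867, 84)  from 2·(689,31) + (489,22)
step 6: (2556, 115)  from 1·(1867,84) + (689,31)
…
step 8: (16514, 743)  from 2·(6979,314) + (2556,115)
step 9: (73035, 3286)  from 4·(16514,743) + (6979,314)
→ (73035, 3286).  Check: 73035²=5334111225, 494·3286²=5334111224, difference 1.

73035 3286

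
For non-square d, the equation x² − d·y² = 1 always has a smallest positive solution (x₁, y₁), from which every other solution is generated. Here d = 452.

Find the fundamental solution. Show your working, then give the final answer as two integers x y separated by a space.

√452 = [21; 3,1,5,3,10,3,5,1,3,42, …], period ℓ=10 (even) → k=9
k=0  a_k=21  p_k/q_k = 21/1
k=1  a_k=3  p_k/q_k = 64/3
k=2  a_k=1  p_k/q_k = 85/4
…
k=5  a_k=10  p_k/q_k = 16009/753
k=6  a_k=3  p_k/q_k = 49579/2332
…
k=8  a_k=1  p_k/q_k = 313483/14745
k=9  a_k=3  p_k/q_k = 1204353/56648
fundamental: x₁=1204353, y₁=56648  (since 1450466148609 − 452·3208995904 = 1)

1204353 56648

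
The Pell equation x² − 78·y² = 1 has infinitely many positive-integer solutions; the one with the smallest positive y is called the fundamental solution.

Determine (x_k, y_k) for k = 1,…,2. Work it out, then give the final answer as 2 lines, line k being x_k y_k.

[8; 1,4,1,16] for √78; ℓ=4 ⇒ convergent index 3
step 0: (8, 1)  from 8·(1,0) + (0,1)
step 1: (9, 1)  from 1·(8,1) + (1,0)
step 2: (44, 5)  from 4·(9,1) + (8,1)
step 3: (53, 6)  from 1·(44,5) + (9,1)
fundamental: x₁=53, y₁=6  (since 2809 − 78·36 = 1)
k=2:  x_2 = 53·53+78·6·6 = 5617,  y_2 = 53·6+6·53 = 636

53 6
5617 636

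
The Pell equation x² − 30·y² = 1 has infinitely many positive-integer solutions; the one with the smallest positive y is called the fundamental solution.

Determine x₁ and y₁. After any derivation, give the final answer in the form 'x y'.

√30 → a₀=5, period (2,10); ℓ=2 even so k=1
i=0: a=5 ⇒ p=5, q=1
i=1: a=2 ⇒ p=11, q=2
→ (11, 2).  Check: 11²=121, 30·2²=120, difference 1.

11 2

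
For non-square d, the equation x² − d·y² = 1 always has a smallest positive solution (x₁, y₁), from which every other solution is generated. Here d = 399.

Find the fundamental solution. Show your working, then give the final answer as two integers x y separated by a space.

d=399: √d = [19; 1,38] (ℓ=2, even), read p_1/q_1
i=0: a=19 ⇒ p=19, q=1
i=1: a=1 ⇒ p=20, q=1
(x₁, y₁) = (20, 1);  20² − 399·1² = 1 ✓

20 1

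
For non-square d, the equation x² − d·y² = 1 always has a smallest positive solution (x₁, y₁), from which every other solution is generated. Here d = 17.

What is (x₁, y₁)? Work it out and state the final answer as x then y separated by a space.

d=17: √d = [4; 8] (ℓ=1, odd), read p_1/q_1
a_0=4:  p_0=4·1+0=4,  q_0=4·0+1=1
a_1=8:  p_1=8·4+1=33,  q_1=8·1+0=8
(x₁, y₁) = (33, 8);  33² − 17·8² = 1 ✓

33 8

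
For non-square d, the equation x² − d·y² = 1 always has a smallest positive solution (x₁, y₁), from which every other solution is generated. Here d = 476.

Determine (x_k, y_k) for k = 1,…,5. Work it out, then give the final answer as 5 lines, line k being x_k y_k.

28799 1320
1658764801 76029360
95541534979199 4379139075960
5503001330073139201 252229652421114720
316961870514011136719999 14527923515772226566600

d=476: √d = [21; 1,4,2,10,2,4,1,42] (ℓ=8, even), read p_7/q_7
a_0=21:  p_0=21·1+0=21,  q_0=21·0+1=1
…
a_3=2:  p_3=2·109+22=240,  q_3=2·5+1=11
a_4=10:  p_4=10·240+109=2509,  q_4=10·11+5=115
a_5=2:  p_5=2·2509+240=5258,  q_5=2·115+11=241
a_6=4:  p_6=4·5258+2509=23541,  q_6=4·241+115=1079
a_7=1:  p_7=1·23541+5258=28799,  q_7=1·1079+241=1320
(x₁, y₁) = (28799, 1320);  28799² − 476·1320² = 1 ✓
(28799+1320√476)^2 = 1658764801 + 76029360√476
(28799+1320√476)^3 = 95541534979199 + 4379139075960√476
(28799+1320√476)^4 = 5503001330073139201 + 252229652421114720√476
(28799+1320√476)^5 = 316961870514011136719999 + 14527923515772226566600√476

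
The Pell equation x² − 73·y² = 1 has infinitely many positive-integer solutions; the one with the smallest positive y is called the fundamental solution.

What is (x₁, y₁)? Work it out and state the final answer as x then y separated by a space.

[8; 1,1,5,5,1,1,16] for √73; ℓ=7 ⇒ convergent index 13
step 0: (8, 1)  from 8·(1,0) + (0,1)
step 1: (9, 1)  from 1·(8,1) + (1,0)
…
step 3: (94, 11)  from 5·(17,2) + (9,1)
step 4: (487, 57)  from 5·(94,11) + (17,2)
step 5: (581, 68)  from 1·(487,57) + (94,11)
step 6: (1068, 125)  from 1·(581,68) + (487,57)
step 7: (17669, 2068)  from 16·(1068,125) + (581,68)
…
step 9: (36406, 4261)  from 1·(18737,2193) + (17669,2068)
…
step 11: (1040241, 121751)  from 5·(200767,23498) + (36406,4261)
step 12: (1241008, 145249)  from 1·(1040241,121751) + (200767,23498)
step 13: (2281249, 267000)  from 1·(1241008,145249) + (1040241,121751)
(x₁, y₁) = (2281249, 267000);  2281249² − 73·267000² = 1 ✓

2281249 267000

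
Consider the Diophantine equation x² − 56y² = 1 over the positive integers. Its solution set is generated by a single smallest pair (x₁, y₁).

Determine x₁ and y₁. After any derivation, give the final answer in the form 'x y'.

15 2

[7; 2,14] for √56; ℓ=2 ⇒ convergent index 1
a_0=7:  p_0=7·1+0=7,  q_0=7·0+1=1
a_1=2:  p_1=2·7+1=15,  q_1=2·1+0=2
(x₁, y₁) = (15, 2);  15² − 56·2² = 1 ✓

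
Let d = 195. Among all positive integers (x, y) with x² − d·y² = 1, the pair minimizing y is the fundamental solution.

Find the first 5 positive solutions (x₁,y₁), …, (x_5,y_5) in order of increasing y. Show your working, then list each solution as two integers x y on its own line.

14 1
391 28
10934 783
305761 21896
8550374 612305

√195 = [13; 1,26, …], period ℓ=2 (even) → k=1
k=0  a_k=13  p_k/q_k = 13/1
k=1  a_k=1  p_k/q_k = 14/1
fundamental: x₁=14, y₁=1  (since 196 − 195·1 = 1)
(x_2, y_2) = (14·14 + 195·1·1, 14·1 + 1·14) = (391, 28)
(x_3, y_3) = (14·391 + 195·1·28, 14·28 + 1·391) = (10934, 783)
(x_4, y_4) = (14·10934 + 195·1·783, 14·783 + 1·10934) = (305761, 21896)
(x_5, y_5) = (14·305761 + 195·1·21896, 14·21896 + 1·305761) = (8550374, 612305)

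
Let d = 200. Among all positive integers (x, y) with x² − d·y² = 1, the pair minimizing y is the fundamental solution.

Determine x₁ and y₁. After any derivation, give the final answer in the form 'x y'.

99 7

√200 → a₀=14, period (7,28); ℓ=2 even so k=1
k=0  a_k=14  p_k/q_k = 14/1
k=1  a_k=7  p_k/q_k = 99/7
(x₁, y₁) = (99, 7);  99² − 200·7² = 1 ✓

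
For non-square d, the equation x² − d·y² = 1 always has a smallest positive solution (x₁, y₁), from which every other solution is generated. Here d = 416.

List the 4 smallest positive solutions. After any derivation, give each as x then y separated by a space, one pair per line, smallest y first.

5201 255
54100801 2652510
562756526801 27591408765
5853793337683201 287005831321020

d=416: √d = [20; 2,1,1,9,1,1,2,40] (ℓ=8, even), read p_7/q_7
i=0: a=20 ⇒ p=20, q=1
…
i=2: a=1 ⇒ p=61, q=3
i=3: a=1 ⇒ p=102, q=5
i=4: a=9 ⇒ p=979, q=48
i=5: a=1 ⇒ p=1081, q=53
i=6: a=1 ⇒ p=2060, q=101
i=7: a=2 ⇒ p=5201, q=255
fundamental: x₁=5201, y₁=255  (since 27050401 − 416·65025 = 1)
(5201+255√416)^2 = 54100801 + 2652510√416
(5201+255√416)^3 = 562756526801 + 27591408765√416
(5201+255√416)^4 = 5853793337683201 + 287005831321020√416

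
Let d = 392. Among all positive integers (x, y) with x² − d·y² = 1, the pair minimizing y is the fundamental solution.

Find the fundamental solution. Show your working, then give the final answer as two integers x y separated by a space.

99 5

√392 = [19; 1,3,1,38, …], period ℓ=4 (even) → k=3
k=0  a_k=19  p_k/q_k = 19/1
k=1  a_k=1  p_k/q_k = 20/1
k=2  a_k=3  p_k/q_k = 79/4
k=3  a_k=1  p_k/q_k = 99/5
(x₁, y₁) = (99, 5);  99² − 392·5² = 1 ✓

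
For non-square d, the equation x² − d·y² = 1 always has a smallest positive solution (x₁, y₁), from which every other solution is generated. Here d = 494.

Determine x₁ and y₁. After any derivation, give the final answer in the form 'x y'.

√494 → a₀=22, period (4,2,2,1,2,1,2,2,4,44); ℓ=10 even so k=9
a_0=22:  p_0=22·1+0=22,  q_0=22·0+1=1
a_1=4:  p_1=4·22+1=89,  q_1=4·1+0=4
a_2=2:  p_2=2·89+22=200,  q_2=2·4+1=9
a_3=2:  p_3=2·200+89=489,  q_3=2·9+4=22
a_4=1:  p_4=1·489+200=689,  q_4=1·22+9=31
a_5=2:  p_5=2·689+489=1867,  q_5=2·31+22=84
…
a_7=2:  p_7=2·2556+1867=6979,  q_7=2·115+84=314
a_8=2:  p_8=2·6979+2556=16514,  q_8=2·314+115=743
a_9=4:  p_9=4·16514+6979=73035,  q_9=4·743+314=3286
(x₁, y₁) = (73035, 3286);  73035² − 494·3286² = 1 ✓

73035 3286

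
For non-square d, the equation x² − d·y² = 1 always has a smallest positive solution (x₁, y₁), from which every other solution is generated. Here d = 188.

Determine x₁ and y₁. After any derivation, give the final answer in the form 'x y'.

4607 336

[13; 1,2,2,6,2,2,1,26] for √188; ℓ=8 ⇒ convergent index 7
i=0: a=13 ⇒ p=13, q=1
i=1: a=1 ⇒ p=14, q=1
i=2: a=2 ⇒ p=41, q=3
i=3: a=2 ⇒ p=96, q=7
i=4: a=6 ⇒ p=617, q=45
i=5: a=2 ⇒ p=1330, q=97
i=6: a=2 ⇒ p=3277, q=239
i=7: a=1 ⇒ p=4607, q=336
fundamental: x₁=4607, y₁=336  (since 21224449 − 188·112896 = 1)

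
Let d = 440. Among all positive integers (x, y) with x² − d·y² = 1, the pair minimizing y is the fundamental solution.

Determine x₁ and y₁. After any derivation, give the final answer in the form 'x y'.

√440 = [20; 1,40, …], period ℓ=2 (even) → k=1
i=0: a=20 ⇒ p=20, q=1
i=1: a=1 ⇒ p=21, q=1
(x₁, y₁) = (21, 1);  21² − 440·1² = 1 ✓

21 1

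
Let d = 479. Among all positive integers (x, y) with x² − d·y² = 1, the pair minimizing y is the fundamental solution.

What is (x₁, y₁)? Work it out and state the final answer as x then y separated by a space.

2989440 136591

[21; 1,7,1,3,2,21,2,3,1,7,1,42] for √479; ℓ=12 ⇒ convergent index 11
a_0=21:  p_0=21·1+0=21,  q_0=21·0+1=1
a_1=1:  p_1=1·21+1=22,  q_1=1·1+0=1
…
a_5=2:  p_5=2·766+197=1729,  q_5=2·35+9=79
a_6=21:  p_6=21·1729+766=37075,  q_6=21·79+35=1694
a_7=2:  p_7=2·37075+1729=75879,  q_7=2·1694+79=3467
…
a_9=1:  p_9=1·264712+75879=340591,  q_9=1·12095+3467=15562
a_10=7:  p_10=7·340591+264712=2648849,  q_10=7·15562+12095=121029
a_11=1:  p_11=1·2648849+340591=2989440,  q_11=1·121029+15562=136591
→ (2989440, 136591).  Check: 2989440²=8936751513600, 479·136591²=8936751513599, difference 1.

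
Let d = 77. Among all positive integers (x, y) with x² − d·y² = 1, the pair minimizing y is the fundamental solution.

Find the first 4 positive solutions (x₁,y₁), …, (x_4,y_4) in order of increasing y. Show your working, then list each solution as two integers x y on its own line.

351 40
246401 28080
172973151 19712120
121426905601 13837880160

√77 → a₀=8, period (1,3,2,3,1,16); ℓ=6 even so k=5
i=0: a=8 ⇒ p=8, q=1
i=1: a=1 ⇒ p=9, q=1
i=2: a=3 ⇒ p=35, q=4
i=3: a=2 ⇒ p=79, q=9
i=4: a=3 ⇒ p=272, q=31
i=5: a=1 ⇒ p=351, q=40
→ (351, 40).  Check: 351²=123201, 77·40²=123200, difference 1.
(x_2, y_2) = (351·351 + 77·40·40, 351·40 + 40·351) = (246401, 28080)
(x_3, y_3) = (351·246401 + 77·40·28080, 351·28080 + 40·246401) = (172973151, 19712120)
(x_4, y_4) = (351·172973151 + 77·40·19712120, 351·19712120 + 40·172973151) = (121426905601, 13837880160)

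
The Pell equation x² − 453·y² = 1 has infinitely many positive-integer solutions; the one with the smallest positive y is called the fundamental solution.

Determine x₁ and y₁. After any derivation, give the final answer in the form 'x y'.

d=453: √d = [21; 3,1,1,10,14,10,1,1,3,42] (ℓ=10, even), read p_9/q_9
step 0: (21, 1)  from 21·(1,0) + (0,1)
step 1: (64, 3)  from 3·(21,1) + (1,0)
…
step 3: (149, 7)  from 1·(85,4) + (64,3)
…
step 5: (22199, 1043)  from 14·(1575,74) + (149,7)
…
step 8: (469329, 22051)  from 1·(245764,11547) + (223565,10504)
step 9: (1653751, 77700)  from 3·(469329,22051) + (245764,11547)
→ (1653751, 77700).  Check: 1653751²=2734892370001, 453·77700²=2734892370000, difference 1.

1653751 77700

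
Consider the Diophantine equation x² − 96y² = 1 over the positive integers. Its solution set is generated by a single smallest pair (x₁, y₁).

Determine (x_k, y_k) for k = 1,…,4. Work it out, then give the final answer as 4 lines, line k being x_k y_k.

49 5
4801 490
470449 48015
46099201 4704980

√96 = [9; 1,3,1,18, …], period ℓ=4 (even) → k=3
k=0  a_k=9  p_k/q_k = 9/1
…
k=2  a_k=3  p_k/q_k = 39/4
k=3  a_k=1  p_k/q_k = 49/5
→ (49, 5).  Check: 49²=2401, 96·5²=2400, difference 1.
n=2: (49,5)∘(49,5) = (49·49+96·5·5, 49·5+5·49) = (4801,490)
n=3: (4801,490)∘(49,5) = (49·4801+96·5·490, 49·490+5·4801) = (470449,48015)
n=4: (470449,48015)∘(49,5) = (49·470449+96·5·48015, 49·48015+5·470449) = (46099201,4704980)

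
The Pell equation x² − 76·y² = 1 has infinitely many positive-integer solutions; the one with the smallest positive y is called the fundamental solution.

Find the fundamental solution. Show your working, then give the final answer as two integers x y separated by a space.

d=76: √d = [8; 1,2,1,1,5,4,5,1,1,2,1,16] (ℓ=12, even), read p_11/q_11
step 0: (8, 1)  from 8·(1,0) + (0,1)
…
step 2: (26, 3)  from 2·(9,1) + (8,1)
step 3: (35, 4)  from 1·(26,3) + (9,1)
…
step 5: (340, 39)  from 5·(61,7) + (35,4)
step 6: (1421, 163)  from 4·(340,39) + (61,7)
step 7: (7445, 854)  from 5·(1421,163) + (340,39)
step 8: (8866, 1017)  from 1·(7445,854) + (1421,163)
step 9: (16311, 1871)  from 1·(8866,1017) + (7445,854)
step 10: (41488, 4759)  from 2·(16311,1871) + (8866,1017)
step 11: (57799, 6630)  from 1·(41488,4759) + (16311,1871)
→ (57799, 6630).  Check: 57799²=3340724401, 76·6630²=3340724400, difference 1.

57799 6630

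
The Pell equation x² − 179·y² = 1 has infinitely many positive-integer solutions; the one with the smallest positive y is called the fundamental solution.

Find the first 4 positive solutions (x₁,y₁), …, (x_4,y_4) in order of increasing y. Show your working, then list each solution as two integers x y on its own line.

4190210 313191
35115719688199 2624672120220
294284479589372473370 21995854729733779209
2466227538440333747559727201 184334500894152933286567560

[13; 2,1,1,1,3,…,1,2,26] for √179; ℓ=14 ⇒ convergent index 13
i=0: a=13 ⇒ p=13, q=1
…
i=6: a=5 ⇒ p=2047, q=153
i=7: a=13 ⇒ p=26999, q=2018
i=8: a=5 ⇒ p=137042, q=10243
i=9: a=3 ⇒ p=438125, q=32747
i=10: a=1 ⇒ p=575167, q=42990
…
i=12: a=1 ⇒ p=1588459, q=118727
i=13: a=2 ⇒ p=4190210, q=313191
fundamental: x₁=4190210, y₁=313191  (since 17557859844100 − 179·98088602481 = 1)
(4190210+313191√179)^2 = 35115719688199 + 2624672120220√179
(4190210+313191√179)^3 = 294284479589372473370 + 21995854729733779209√179
(4190210+313191√179)^4 = 2466227538440333747559727201 + 184334500894152933286567560√179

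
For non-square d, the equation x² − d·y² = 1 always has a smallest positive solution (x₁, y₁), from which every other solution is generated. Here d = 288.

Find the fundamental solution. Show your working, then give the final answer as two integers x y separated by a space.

17 1

d=288: √d = [16; 1,32] (ℓ=2, even), read p_1/q_1
k=0  a_k=16  p_k/q_k = 16/1
k=1  a_k=1  p_k/q_k = 17/1
→ (17, 1).  Check: 17²=289, 288·1²=288, difference 1.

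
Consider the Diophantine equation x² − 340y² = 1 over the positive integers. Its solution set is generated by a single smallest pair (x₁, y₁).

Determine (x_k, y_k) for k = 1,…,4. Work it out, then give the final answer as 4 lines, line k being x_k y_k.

285769 15498
163327842721 8857695924
93348068572789129 5062509812995614
53351968415791425367681 2893416733491029538408

d=340: √d = [18; 2,3,1,1,1,…,3,2,36] (ℓ=14, even), read p_13/q_13
i=0: a=18 ⇒ p=18, q=1
i=1: a=2 ⇒ p=37, q=2
i=2: a=3 ⇒ p=129, q=7
…
i=5: a=1 ⇒ p=461, q=25
i=6: a=1 ⇒ p=756, q=41
…
i=8: a=1 ⇒ p=7265, q=394
…
i=11: a=1 ⇒ p=34813, q=1888
i=12: a=3 ⇒ p=125478, q=6805
i=13: a=2 ⇒ p=285769, q=15498
(x₁, y₁) = (285769, 15498);  285769² − 340·15498² = 1 ✓
k=2:  x_2 = 285769·285769+340·15498·15498 = 163327842721,  y_2 = 285769·15498+15498·285769 = 8857695924
k=3:  x_3 = 285769·163327842721+340·15498·8857695924 = 93348068572789129,  y_3 = 285769·8857695924+15498·163327842721 = 5062509812995614
k=4:  x_4 = 285769·93348068572789129+340·15498·5062509812995614 = 53351968415791425367681,  y_4 = 285769·5062509812995614+15498·93348068572789129 = 2893416733491029538408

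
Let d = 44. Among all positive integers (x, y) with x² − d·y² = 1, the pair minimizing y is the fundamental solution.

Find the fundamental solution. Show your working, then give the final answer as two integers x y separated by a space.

199 30

√44 → a₀=6, period (1,1,1,2,1,1,1,12); ℓ=8 even so k=7
a_0=6:  p_0=6·1+0=6,  q_0=6·0+1=1
…
a_6=1:  p_6=1·73+53=126,  q_6=1·11+8=19
a_7=1:  p_7=1·126+73=199,  q_7=1·19+11=30
→ (199, 30).  Check: 199²=39601, 44·30²=39600, difference 1.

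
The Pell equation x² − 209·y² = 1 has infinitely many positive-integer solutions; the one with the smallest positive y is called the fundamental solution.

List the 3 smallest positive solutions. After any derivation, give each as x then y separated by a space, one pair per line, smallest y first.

46551 3220
4333991201 299788440
403503248748951 27910903337660

√209 → a₀=14, period (2,5,3,2,3,5,2,28); ℓ=8 even so k=7
step 0: (14, 1)  from 14·(1,0) + (0,1)
step 1: (29, 2)  from 2·(14,1) + (1,0)
…
step 6: (21266, 1471)  from 5·(4019,278) + (1171,81)
step 7: (46551, 3220)  from 2·(21266,1471) + (4019,278)
fundamental: x₁=46551, y₁=3220  (since 2166995601 − 209·10368400 = 1)
(x_2, y_2) = (46551·46551 + 209·3220·3220, 46551·3220 + 3220·46551) = (4333991201, 299788440)
(x_3, y_3) = (46551·4333991201 + 209·3220·299788440, 46551·299788440 + 3220·4333991201) = (403503248748951, 27910903337660)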